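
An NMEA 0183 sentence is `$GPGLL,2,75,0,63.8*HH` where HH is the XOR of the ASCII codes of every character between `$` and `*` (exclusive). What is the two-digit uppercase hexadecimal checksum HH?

XOR the ASCII codes of the payload characters:
  'G' = 0x47 → acc = 0x47
  'P' = 0x50 → acc = 0x17
  'G' = 0x47 → acc = 0x50
  'L' = 0x4C → acc = 0x1C
  'L' = 0x4C → acc = 0x50
  ',' = 0x2C → acc = 0x7C
  '2' = 0x32 → acc = 0x4E
  ',' = 0x2C → acc = 0x62
  '7' = 0x37 → acc = 0x55
  '5' = 0x35 → acc = 0x60
  ',' = 0x2C → acc = 0x4C
  '0' = 0x30 → acc = 0x7C
  ',' = 0x2C → acc = 0x50
  '6' = 0x36 → acc = 0x66
  '3' = 0x33 → acc = 0x55
  '.' = 0x2E → acc = 0x7B
  '8' = 0x38 → acc = 0x43
Checksum = 0x43.

43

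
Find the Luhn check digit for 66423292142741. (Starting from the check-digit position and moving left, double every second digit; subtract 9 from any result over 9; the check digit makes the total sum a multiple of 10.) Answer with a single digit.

1

Partial digits right→left: 1 4 7 2 4 1 2 9 2 3 2 4 6 6
Double every second digit counting from the check-digit position (so the 1st, 3rd, 5th, ... of the partial from the right).
  doubled (with −9 where >9): 2 5 8 4 4 4 3 → sum 30
  kept as-is: 4 2 1 9 3 4 6 → sum 29
Total = 30 + 29 = 59.
Check digit = (10 − (59 mod 10)) mod 10 = 1.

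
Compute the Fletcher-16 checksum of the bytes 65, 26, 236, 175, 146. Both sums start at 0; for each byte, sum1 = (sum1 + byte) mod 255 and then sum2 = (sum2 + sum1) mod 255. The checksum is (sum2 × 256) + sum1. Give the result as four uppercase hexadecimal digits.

678A

Running sums (mod 255):
  after byte 0 (65): sum1=65, sum2=65
  after byte 1 (26): sum1=91, sum2=156
  after byte 2 (236): sum1=72, sum2=228
  after byte 3 (175): sum1=247, sum2=220
  after byte 4 (146): sum1=138, sum2=103
Checksum = sum2·256 + sum1 = 103·256 + 138 = 26506 = 0x678A.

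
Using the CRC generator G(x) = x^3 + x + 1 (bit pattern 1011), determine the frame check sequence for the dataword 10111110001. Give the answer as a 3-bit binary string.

Append 3 zeros: 10111110001000. Divide by 1011 (XOR where the leading bit is 1):
  pos 0: 1011 XOR 1011 = 0000
  pos 4: 1110 XOR 1011 = 0101
  pos 5: 1010 XOR 1011 = 0001
  pos 8: 1010 XOR 1011 = 0001
Remainder (last 3 bits) = 100. This is the CRC / FCS.

100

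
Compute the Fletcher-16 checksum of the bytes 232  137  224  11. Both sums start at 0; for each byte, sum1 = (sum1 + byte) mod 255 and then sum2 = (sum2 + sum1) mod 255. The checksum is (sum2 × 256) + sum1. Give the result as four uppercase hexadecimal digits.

Running sums (mod 255):
  after byte 0 (232): sum1=232, sum2=232
  after byte 1 (137): sum1=114, sum2=91
  after byte 2 (224): sum1=83, sum2=174
  after byte 3 (11): sum1=94, sum2=13
Checksum = sum2·256 + sum1 = 13·256 + 94 = 3422 = 0x0D5E.

0D5E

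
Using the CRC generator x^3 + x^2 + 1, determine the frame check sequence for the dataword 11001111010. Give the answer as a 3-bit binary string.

Append 3 zeros: 11001111010000. Divide by 1101 (XOR where the leading bit is 1):
  pos 0: 1100 XOR 1101 = 0001
  pos 3: 1111 XOR 1101 = 0010
  pos 5: 1010 XOR 1101 = 0111
  pos 6: 1111 XOR 1101 = 0010
  pos 8: 1000 XOR 1101 = 0101
  pos 9: 1010 XOR 1101 = 0111
  pos 10: 1110 XOR 1101 = 0011
Remainder (last 3 bits) = 011. This is the CRC / FCS.

011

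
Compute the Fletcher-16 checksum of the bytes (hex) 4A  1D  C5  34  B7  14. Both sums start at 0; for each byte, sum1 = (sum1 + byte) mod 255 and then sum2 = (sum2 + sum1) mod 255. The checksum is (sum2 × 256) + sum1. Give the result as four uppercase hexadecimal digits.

862D

Running sums (mod 255):
  after byte 0 (4A): sum1=74, sum2=74
  after byte 1 (1D): sum1=103, sum2=177
  after byte 2 (C5): sum1=45, sum2=222
  after byte 3 (34): sum1=97, sum2=64
  after byte 4 (B7): sum1=25, sum2=89
  after byte 5 (14): sum1=45, sum2=134
Checksum = sum2·256 + sum1 = 134·256 + 45 = 34349 = 0x862D.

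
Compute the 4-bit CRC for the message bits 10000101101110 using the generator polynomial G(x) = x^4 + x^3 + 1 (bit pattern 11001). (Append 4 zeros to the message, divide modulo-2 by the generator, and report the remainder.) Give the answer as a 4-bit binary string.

1011

Append 4 zeros: 100001011011100000. Divide by 11001 (XOR where the leading bit is 1):
  pos 0: 10000 XOR 11001 = 01001
  pos 1: 10011 XOR 11001 = 01010
  pos 2: 10100 XOR 11001 = 01101
  pos 3: 11011 XOR 11001 = 00010
  pos 6: 10101 XOR 11001 = 01100
  pos 7: 11001 XOR 11001 = 00000
  pos 12: 10000 XOR 11001 = 01001
  pos 13: 10010 XOR 11001 = 01011
Remainder (last 4 bits) = 1011. This is the CRC / FCS.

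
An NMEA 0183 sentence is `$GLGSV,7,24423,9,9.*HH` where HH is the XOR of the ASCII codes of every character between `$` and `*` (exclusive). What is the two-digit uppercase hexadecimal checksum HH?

63

XOR the ASCII codes of the payload characters:
  'G' = 0x47 → acc = 0x47
  'L' = 0x4C → acc = 0x0B
  'G' = 0x47 → acc = 0x4C
  'S' = 0x53 → acc = 0x1F
  'V' = 0x56 → acc = 0x49
  ',' = 0x2C → acc = 0x65
  '7' = 0x37 → acc = 0x52
  ',' = 0x2C → acc = 0x7E
  '2' = 0x32 → acc = 0x4C
  '4' = 0x34 → acc = 0x78
  '4' = 0x34 → acc = 0x4C
  '2' = 0x32 → acc = 0x7E
  '3' = 0x33 → acc = 0x4D
  ',' = 0x2C → acc = 0x61
  '9' = 0x39 → acc = 0x58
  ',' = 0x2C → acc = 0x74
  '9' = 0x39 → acc = 0x4D
  '.' = 0x2E → acc = 0x63
Checksum = 0x63.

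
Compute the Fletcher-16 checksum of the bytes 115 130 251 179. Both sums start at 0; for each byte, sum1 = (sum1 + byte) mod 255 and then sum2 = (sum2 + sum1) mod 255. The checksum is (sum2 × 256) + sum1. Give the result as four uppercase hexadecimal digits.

Running sums (mod 255):
  after byte 0 (115): sum1=115, sum2=115
  after byte 1 (130): sum1=245, sum2=105
  after byte 2 (251): sum1=241, sum2=91
  after byte 3 (179): sum1=165, sum2=1
Checksum = sum2·256 + sum1 = 1·256 + 165 = 421 = 0x01A5.

01A5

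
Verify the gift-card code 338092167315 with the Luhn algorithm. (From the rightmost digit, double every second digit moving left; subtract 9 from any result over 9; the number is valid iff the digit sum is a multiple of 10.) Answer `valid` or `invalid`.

From the right, keep odd positions and double even positions (subtract 9 from any doubled value over 9):
  doubled (positions 2,4,...): 2 5 2 9 7 6 → sum 31
  kept (positions 1,3,...): 5 3 6 2 0 3 → sum 19
Total = 50.
50 mod 10 = 0, so the number is valid.

valid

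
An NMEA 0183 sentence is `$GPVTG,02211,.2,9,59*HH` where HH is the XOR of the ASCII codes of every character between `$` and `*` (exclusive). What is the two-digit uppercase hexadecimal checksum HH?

XOR the ASCII codes of the payload characters:
  'G' = 0x47 → acc = 0x47
  'P' = 0x50 → acc = 0x17
  'V' = 0x56 → acc = 0x41
  'T' = 0x54 → acc = 0x15
  'G' = 0x47 → acc = 0x52
  ',' = 0x2C → acc = 0x7E
  '0' = 0x30 → acc = 0x4E
  '2' = 0x32 → acc = 0x7C
  '2' = 0x32 → acc = 0x4E
  '1' = 0x31 → acc = 0x7F
  '1' = 0x31 → acc = 0x4E
  ',' = 0x2C → acc = 0x62
  '.' = 0x2E → acc = 0x4C
  '2' = 0x32 → acc = 0x7E
  ',' = 0x2C → acc = 0x52
  '9' = 0x39 → acc = 0x6B
  ',' = 0x2C → acc = 0x47
  '5' = 0x35 → acc = 0x72
  '9' = 0x39 → acc = 0x4B
Checksum = 0x4B.

4B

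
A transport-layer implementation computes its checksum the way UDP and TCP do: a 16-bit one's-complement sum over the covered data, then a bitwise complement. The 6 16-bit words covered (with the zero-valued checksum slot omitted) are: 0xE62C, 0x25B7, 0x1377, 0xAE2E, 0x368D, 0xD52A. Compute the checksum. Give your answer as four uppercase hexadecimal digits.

26BE

One's-complement addition (fold any carry out of bit 15 back into bit 0):
  0xE62C + 0x25B7 = 0x10BE3 → wrap carry → 0x0BE4
  0x0BE4 + 0x1377 = 0x01F5B
  0x1F5B + 0xAE2E = 0x0CD89
  0xCD89 + 0x368D = 0x10416 → wrap carry → 0x0417
  0x0417 + 0xD52A = 0x0D941
One's-complement sum = 0xD941.
Checksum = ~0xD941 & 0xFFFF = 0x26BE.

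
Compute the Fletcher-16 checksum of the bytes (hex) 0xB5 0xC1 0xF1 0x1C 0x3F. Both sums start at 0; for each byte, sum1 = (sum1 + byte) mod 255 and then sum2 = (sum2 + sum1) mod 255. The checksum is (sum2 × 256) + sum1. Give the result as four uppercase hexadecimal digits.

Running sums (mod 255):
  after byte 0 (0xB5): sum1=181, sum2=181
  after byte 1 (0xC1): sum1=119, sum2=45
  after byte 2 (0xF1): sum1=105, sum2=150
  after byte 3 (0x1C): sum1=133, sum2=28
  after byte 4 (0x3F): sum1=196, sum2=224
Checksum = sum2·256 + sum1 = 224·256 + 196 = 57540 = 0xE0C4.

E0C4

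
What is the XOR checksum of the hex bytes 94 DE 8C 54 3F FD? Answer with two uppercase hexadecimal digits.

50

XOR the bytes together:
  start with 0x94
  0x94 ⊕ 0xDE = 0x4A
  0x4A ⊕ 0x8C = 0xC6
  0xC6 ⊕ 0x54 = 0x92
  0x92 ⊕ 0x3F = 0xAD
  0xAD ⊕ 0xFD = 0x50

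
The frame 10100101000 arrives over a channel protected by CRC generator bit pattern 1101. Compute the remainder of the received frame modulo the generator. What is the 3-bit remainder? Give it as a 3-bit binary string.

Modulo-2 division of 10100101000 by 1101:
  pos 0: 1010 XOR 1101 = 0111
  pos 1: 1110 XOR 1101 = 0011
  pos 3: 1110 XOR 1101 = 0011
  pos 5: 1110 XOR 1101 = 0011
  pos 7: 1100 XOR 1101 = 0001
Remainder = 001 (nonzero — an error is detected).

001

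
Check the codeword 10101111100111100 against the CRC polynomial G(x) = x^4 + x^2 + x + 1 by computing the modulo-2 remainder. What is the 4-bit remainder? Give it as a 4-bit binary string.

Modulo-2 division of 10101111100111100 by 10111:
  pos 0: 10101 XOR 10111 = 00010
  pos 3: 10111 XOR 10111 = 00000
  pos 8: 10011 XOR 10111 = 00100
  pos 10: 10011 XOR 10111 = 00100
  pos 12: 10000 XOR 10111 = 00111
Remainder = 0111 (nonzero — an error is detected).

0111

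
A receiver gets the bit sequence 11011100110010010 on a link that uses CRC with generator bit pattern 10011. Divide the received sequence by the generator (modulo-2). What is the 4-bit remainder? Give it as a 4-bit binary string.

0000

Modulo-2 division of 11011100110010010 by 10011:
  pos 0: 11011 XOR 10011 = 01000
  pos 1: 10001 XOR 10011 = 00010
  pos 4: 10001 XOR 10011 = 00010
  pos 7: 10100 XOR 10011 = 00111
  pos 9: 11110 XOR 10011 = 01101
  pos 10: 11010 XOR 10011 = 01001
  pos 11: 10011 XOR 10011 = 00000
Remainder = 0000 (zero — the frame passes the CRC check).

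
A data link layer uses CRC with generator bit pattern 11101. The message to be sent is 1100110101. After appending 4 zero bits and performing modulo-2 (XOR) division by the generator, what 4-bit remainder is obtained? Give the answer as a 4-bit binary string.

1100

Append 4 zeros: 11001101010000. Divide by 11101 (XOR where the leading bit is 1):
  pos 0: 11001 XOR 11101 = 00100
  pos 2: 10010 XOR 11101 = 01111
  pos 3: 11111 XOR 11101 = 00010
  pos 6: 10010 XOR 11101 = 01111
  pos 7: 11110 XOR 11101 = 00011
Remainder (last 4 bits) = 1100. This is the CRC / FCS.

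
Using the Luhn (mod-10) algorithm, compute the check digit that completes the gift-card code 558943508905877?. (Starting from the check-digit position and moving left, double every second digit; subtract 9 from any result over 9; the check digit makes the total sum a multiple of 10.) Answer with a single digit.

Partial digits right→left: 7 7 8 5 0 9 8 0 5 3 4 9 8 5 5
Double every second digit counting from the check-digit position (so the 1st, 3rd, 5th, ... of the partial from the right).
  doubled (with −9 where >9): 5 7 0 7 1 8 7 1 → sum 36
  kept as-is: 7 5 9 0 3 9 5 → sum 38
Total = 36 + 38 = 74.
Check digit = (10 − (74 mod 10)) mod 10 = 6.

6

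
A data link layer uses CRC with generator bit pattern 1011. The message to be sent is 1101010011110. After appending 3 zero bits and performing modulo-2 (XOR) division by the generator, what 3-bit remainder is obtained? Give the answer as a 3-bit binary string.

Append 3 zeros: 1101010011110000. Divide by 1011 (XOR where the leading bit is 1):
  pos 0: 1101 XOR 1011 = 0110
  pos 1: 1100 XOR 1011 = 0111
  pos 2: 1111 XOR 1011 = 0100
  pos 3: 1000 XOR 1011 = 0011
  pos 5: 1101 XOR 1011 = 0110
  pos 6: 1101 XOR 1011 = 0110
  pos 7: 1101 XOR 1011 = 0110
  pos 8: 1101 XOR 1011 = 0110
  pos 9: 1100 XOR 1011 = 0111
  pos 10: 1110 XOR 1011 = 0101
  pos 11: 1010 XOR 1011 = 0001
Remainder (last 3 bits) = 010. This is the CRC / FCS.

010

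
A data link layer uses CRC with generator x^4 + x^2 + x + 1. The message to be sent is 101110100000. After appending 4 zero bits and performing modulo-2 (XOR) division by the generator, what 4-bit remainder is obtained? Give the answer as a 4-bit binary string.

Append 4 zeros: 1011101000000000. Divide by 10111 (XOR where the leading bit is 1):
  pos 0: 10111 XOR 10111 = 00000
  pos 6: 10000 XOR 10111 = 00111
  pos 8: 11100 XOR 10111 = 01011
  pos 9: 10110 XOR 10111 = 00001
Remainder (last 4 bits) = 0100. This is the CRC / FCS.

0100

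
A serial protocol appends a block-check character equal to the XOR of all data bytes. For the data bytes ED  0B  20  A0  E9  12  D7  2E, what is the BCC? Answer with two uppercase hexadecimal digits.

64

XOR the bytes together:
  start with 0xED
  0xED ⊕ 0x0B = 0xE6
  0xE6 ⊕ 0x20 = 0xC6
  0xC6 ⊕ 0xA0 = 0x66
  0x66 ⊕ 0xE9 = 0x8F
  0x8F ⊕ 0x12 = 0x9D
  0x9D ⊕ 0xD7 = 0x4A
  0x4A ⊕ 0x2E = 0x64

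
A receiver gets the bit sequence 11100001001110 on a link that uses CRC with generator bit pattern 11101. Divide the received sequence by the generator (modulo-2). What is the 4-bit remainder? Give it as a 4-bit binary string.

0100

Modulo-2 division of 11100001001110 by 11101:
  pos 0: 11100 XOR 11101 = 00001
  pos 4: 10010 XOR 11101 = 01111
  pos 5: 11110 XOR 11101 = 00011
  pos 8: 11111 XOR 11101 = 00010
Remainder = 0100 (nonzero — an error is detected).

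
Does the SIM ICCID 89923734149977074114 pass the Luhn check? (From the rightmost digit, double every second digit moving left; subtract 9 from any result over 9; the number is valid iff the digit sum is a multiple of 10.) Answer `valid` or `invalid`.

invalid

From the right, keep odd positions and double even positions (subtract 9 from any doubled value over 9):
  doubled (positions 2,4,...): 2 8 0 5 9 2 6 6 9 7 → sum 54
  kept (positions 1,3,...): 4 1 7 7 9 4 4 7 2 9 → sum 54
Total = 108.
108 mod 10 = 8, so the number is invalid.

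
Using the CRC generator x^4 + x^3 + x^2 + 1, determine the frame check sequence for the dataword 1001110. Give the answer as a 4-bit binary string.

Append 4 zeros: 10011100000. Divide by 11101 (XOR where the leading bit is 1):
  pos 0: 10011 XOR 11101 = 01110
  pos 1: 11101 XOR 11101 = 00000
Remainder (last 4 bits) = 0000. This is the CRC / FCS.

0000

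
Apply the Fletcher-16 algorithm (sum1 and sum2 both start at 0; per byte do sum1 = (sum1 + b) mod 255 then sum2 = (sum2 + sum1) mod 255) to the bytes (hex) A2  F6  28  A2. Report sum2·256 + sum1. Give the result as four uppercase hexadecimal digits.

6264

Running sums (mod 255):
  after byte 0 (A2): sum1=162, sum2=162
  after byte 1 (F6): sum1=153, sum2=60
  after byte 2 (28): sum1=193, sum2=253
  after byte 3 (A2): sum1=100, sum2=98
Checksum = sum2·256 + sum1 = 98·256 + 100 = 25188 = 0x6264.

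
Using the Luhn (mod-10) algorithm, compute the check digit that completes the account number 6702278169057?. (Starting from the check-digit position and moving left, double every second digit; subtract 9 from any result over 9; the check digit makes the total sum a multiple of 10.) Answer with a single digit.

Partial digits right→left: 7 5 0 9 6 1 8 7 2 2 0 7 6
Double every second digit counting from the check-digit position (so the 1st, 3rd, 5th, ... of the partial from the right).
  doubled (with −9 where >9): 5 0 3 7 4 0 3 → sum 22
  kept as-is: 5 9 1 7 2 7 → sum 31
Total = 22 + 31 = 53.
Check digit = (10 − (53 mod 10)) mod 10 = 7.

7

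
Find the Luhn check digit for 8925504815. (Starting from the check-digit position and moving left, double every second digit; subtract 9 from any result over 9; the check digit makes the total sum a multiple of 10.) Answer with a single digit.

Partial digits right→left: 5 1 8 4 0 5 5 2 9 8
Double every second digit counting from the check-digit position (so the 1st, 3rd, 5th, ... of the partial from the right).
  doubled (with −9 where >9): 1 7 0 1 9 → sum 18
  kept as-is: 1 4 5 2 8 → sum 20
Total = 18 + 20 = 38.
Check digit = (10 − (38 mod 10)) mod 10 = 2.

2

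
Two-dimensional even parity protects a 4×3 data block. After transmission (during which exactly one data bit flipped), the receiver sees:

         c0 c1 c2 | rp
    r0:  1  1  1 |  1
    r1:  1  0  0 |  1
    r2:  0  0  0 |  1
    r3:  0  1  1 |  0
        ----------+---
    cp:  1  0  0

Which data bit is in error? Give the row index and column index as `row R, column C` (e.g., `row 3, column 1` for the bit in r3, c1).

Recompute each row's even parity and compare to rp:
  r0: data parity 1, sent rp 1 → ok
  r1: data parity 1, sent rp 1 → ok
  r2: data parity 0, sent rp 1 → mismatch
  r3: data parity 0, sent rp 0 → ok
Recompute each column's even parity and compare to cp:
  c0: data parity 0, sent cp 1 → mismatch
  c1: data parity 0, sent cp 0 → ok
  c2: data parity 0, sent cp 0 → ok
Exactly one row (r2) and one column (c0) fail → the flipped bit is at their intersection.

row 2, column 0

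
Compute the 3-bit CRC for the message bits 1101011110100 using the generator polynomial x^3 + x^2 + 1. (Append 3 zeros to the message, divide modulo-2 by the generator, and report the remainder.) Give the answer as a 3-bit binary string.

Append 3 zeros: 1101011110100000. Divide by 1101 (XOR where the leading bit is 1):
  pos 0: 1101 XOR 1101 = 0000
  pos 5: 1111 XOR 1101 = 0010
  pos 7: 1001 XOR 1101 = 0100
  pos 8: 1000 XOR 1101 = 0101
  pos 9: 1010 XOR 1101 = 0111
  pos 10: 1110 XOR 1101 = 0011
  pos 12: 1100 XOR 1101 = 0001
Remainder (last 3 bits) = 001. This is the CRC / FCS.

001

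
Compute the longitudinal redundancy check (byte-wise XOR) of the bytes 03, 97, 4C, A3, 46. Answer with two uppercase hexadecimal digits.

XOR the bytes together:
  start with 0x03
  0x03 ⊕ 0x97 = 0x94
  0x94 ⊕ 0x4C = 0xD8
  0xD8 ⊕ 0xA3 = 0x7B
  0x7B ⊕ 0x46 = 0x3D

3D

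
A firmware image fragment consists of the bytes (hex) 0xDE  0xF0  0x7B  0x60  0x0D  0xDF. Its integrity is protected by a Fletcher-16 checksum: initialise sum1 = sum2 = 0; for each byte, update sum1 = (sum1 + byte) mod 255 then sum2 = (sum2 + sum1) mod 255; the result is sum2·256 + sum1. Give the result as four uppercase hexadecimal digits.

F698

Running sums (mod 255):
  after byte 0 (0xDE): sum1=222, sum2=222
  after byte 1 (0xF0): sum1=207, sum2=174
  after byte 2 (0x7B): sum1=75, sum2=249
  after byte 3 (0x60): sum1=171, sum2=165
  after byte 4 (0x0D): sum1=184, sum2=94
  after byte 5 (0xDF): sum1=152, sum2=246
Checksum = sum2·256 + sum1 = 246·256 + 152 = 63128 = 0xF698.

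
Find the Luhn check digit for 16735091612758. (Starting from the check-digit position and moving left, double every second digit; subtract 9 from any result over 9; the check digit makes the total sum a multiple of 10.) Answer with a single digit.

Partial digits right→left: 8 5 7 2 1 6 1 9 0 5 3 7 6 1
Double every second digit counting from the check-digit position (so the 1st, 3rd, 5th, ... of the partial from the right).
  doubled (with −9 where >9): 7 5 2 2 0 6 3 → sum 25
  kept as-is: 5 2 6 9 5 7 1 → sum 35
Total = 25 + 35 = 60.
Check digit = (10 − (60 mod 10)) mod 10 = 0.

0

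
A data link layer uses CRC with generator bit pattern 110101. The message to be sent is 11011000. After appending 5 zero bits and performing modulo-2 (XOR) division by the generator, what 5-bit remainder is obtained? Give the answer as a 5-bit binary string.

11101

Append 5 zeros: 1101100000000. Divide by 110101 (XOR where the leading bit is 1):
  pos 0: 110110 XOR 110101 = 000011
  pos 4: 110000 XOR 110101 = 000101
  pos 7: 101000 XOR 110101 = 011101
Remainder (last 5 bits) = 11101. This is the CRC / FCS.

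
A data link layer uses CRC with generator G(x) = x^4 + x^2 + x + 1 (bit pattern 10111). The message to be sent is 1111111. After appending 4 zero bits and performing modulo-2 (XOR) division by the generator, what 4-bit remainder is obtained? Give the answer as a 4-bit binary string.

1101

Append 4 zeros: 11111110000. Divide by 10111 (XOR where the leading bit is 1):
  pos 0: 11111 XOR 10111 = 01000
  pos 1: 10001 XOR 10111 = 00110
  pos 3: 11010 XOR 10111 = 01101
  pos 4: 11010 XOR 10111 = 01101
  pos 5: 11010 XOR 10111 = 01101
  pos 6: 11010 XOR 10111 = 01101
Remainder (last 4 bits) = 1101. This is the CRC / FCS.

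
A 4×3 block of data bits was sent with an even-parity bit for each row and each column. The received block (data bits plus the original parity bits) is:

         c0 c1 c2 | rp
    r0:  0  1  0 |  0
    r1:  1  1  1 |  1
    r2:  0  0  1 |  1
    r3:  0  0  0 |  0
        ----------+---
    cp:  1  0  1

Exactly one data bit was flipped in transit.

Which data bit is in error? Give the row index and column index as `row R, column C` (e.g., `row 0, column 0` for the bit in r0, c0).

Recompute each row's even parity and compare to rp:
  r0: data parity 1, sent rp 0 → mismatch
  r1: data parity 1, sent rp 1 → ok
  r2: data parity 1, sent rp 1 → ok
  r3: data parity 0, sent rp 0 → ok
Recompute each column's even parity and compare to cp:
  c0: data parity 1, sent cp 1 → ok
  c1: data parity 0, sent cp 0 → ok
  c2: data parity 0, sent cp 1 → mismatch
Exactly one row (r0) and one column (c2) fail → the flipped bit is at their intersection.

row 0, column 2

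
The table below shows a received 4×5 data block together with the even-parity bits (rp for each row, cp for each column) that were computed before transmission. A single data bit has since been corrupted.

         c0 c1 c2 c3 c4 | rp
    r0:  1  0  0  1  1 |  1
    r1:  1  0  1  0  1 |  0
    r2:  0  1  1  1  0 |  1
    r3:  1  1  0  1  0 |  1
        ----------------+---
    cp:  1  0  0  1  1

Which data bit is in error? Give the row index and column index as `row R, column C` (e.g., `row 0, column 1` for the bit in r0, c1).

row 1, column 4

Recompute each row's even parity and compare to rp:
  r0: data parity 1, sent rp 1 → ok
  r1: data parity 1, sent rp 0 → mismatch
  r2: data parity 1, sent rp 1 → ok
  r3: data parity 1, sent rp 1 → ok
Recompute each column's even parity and compare to cp:
  c0: data parity 1, sent cp 1 → ok
  c1: data parity 0, sent cp 0 → ok
  c2: data parity 0, sent cp 0 → ok
  c3: data parity 1, sent cp 1 → ok
  c4: data parity 0, sent cp 1 → mismatch
Exactly one row (r1) and one column (c4) fail → the flipped bit is at their intersection.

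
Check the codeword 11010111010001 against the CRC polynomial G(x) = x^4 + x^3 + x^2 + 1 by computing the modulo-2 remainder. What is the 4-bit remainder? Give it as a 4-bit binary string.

0000

Modulo-2 division of 11010111010001 by 11101:
  pos 0: 11010 XOR 11101 = 00111
  pos 2: 11111 XOR 11101 = 00010
  pos 5: 10101 XOR 11101 = 01000
  pos 6: 10000 XOR 11101 = 01101
  pos 7: 11010 XOR 11101 = 00111
  pos 9: 11101 XOR 11101 = 00000
Remainder = 0000 (zero — the frame passes the CRC check).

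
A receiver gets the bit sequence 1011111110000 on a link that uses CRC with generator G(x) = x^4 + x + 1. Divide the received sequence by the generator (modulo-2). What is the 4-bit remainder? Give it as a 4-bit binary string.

0101

Modulo-2 division of 1011111110000 by 10011:
  pos 0: 10111 XOR 10011 = 00100
  pos 2: 10011 XOR 10011 = 00000
  pos 7: 11000 XOR 10011 = 01011
  pos 8: 10110 XOR 10011 = 00101
Remainder = 0101 (nonzero — an error is detected).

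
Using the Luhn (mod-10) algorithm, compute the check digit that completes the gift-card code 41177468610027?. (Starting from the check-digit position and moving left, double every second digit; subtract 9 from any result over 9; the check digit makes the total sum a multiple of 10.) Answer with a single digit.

5

Partial digits right→left: 7 2 0 0 1 6 8 6 4 7 7 1 1 4
Double every second digit counting from the check-digit position (so the 1st, 3rd, 5th, ... of the partial from the right).
  doubled (with −9 where >9): 5 0 2 7 8 5 2 → sum 29
  kept as-is: 2 0 6 6 7 1 4 → sum 26
Total = 29 + 26 = 55.
Check digit = (10 − (55 mod 10)) mod 10 = 5.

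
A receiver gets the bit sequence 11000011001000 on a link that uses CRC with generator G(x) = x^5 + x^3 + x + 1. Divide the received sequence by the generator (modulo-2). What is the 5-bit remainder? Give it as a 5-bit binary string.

11100

Modulo-2 division of 11000011001000 by 101011:
  pos 0: 110000 XOR 101011 = 011011
  pos 1: 110111 XOR 101011 = 011100
  pos 2: 111001 XOR 101011 = 010010
  pos 3: 100100 XOR 101011 = 001111
  pos 5: 111101 XOR 101011 = 010110
  pos 6: 101100 XOR 101011 = 000111
Remainder = 11100 (nonzero — an error is detected).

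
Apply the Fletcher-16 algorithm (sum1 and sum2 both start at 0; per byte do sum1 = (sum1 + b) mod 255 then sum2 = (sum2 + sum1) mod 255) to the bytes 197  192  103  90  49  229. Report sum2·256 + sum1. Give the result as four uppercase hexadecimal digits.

5B5F

Running sums (mod 255):
  after byte 0 (197): sum1=197, sum2=197
  after byte 1 (192): sum1=134, sum2=76
  after byte 2 (103): sum1=237, sum2=58
  after byte 3 (90): sum1=72, sum2=130
  after byte 4 (49): sum1=121, sum2=251
  after byte 5 (229): sum1=95, sum2=91
Checksum = sum2·256 + sum1 = 91·256 + 95 = 23391 = 0x5B5F.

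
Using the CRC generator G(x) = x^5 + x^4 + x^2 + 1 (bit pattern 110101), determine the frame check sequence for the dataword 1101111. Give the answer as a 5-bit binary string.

11110

Append 5 zeros: 110111100000. Divide by 110101 (XOR where the leading bit is 1):
  pos 0: 110111 XOR 110101 = 000010
  pos 4: 101000 XOR 110101 = 011101
  pos 5: 111010 XOR 110101 = 001111
Remainder (last 5 bits) = 11110. This is the CRC / FCS.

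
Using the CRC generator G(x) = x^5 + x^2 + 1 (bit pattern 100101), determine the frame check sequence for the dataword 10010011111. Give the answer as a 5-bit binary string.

11101

Append 5 zeros: 1001001111100000. Divide by 100101 (XOR where the leading bit is 1):
  pos 0: 100100 XOR 100101 = 000001
  pos 5: 111111 XOR 100101 = 011010
  pos 6: 110100 XOR 100101 = 010001
  pos 7: 100010 XOR 100101 = 000111
  pos 10: 111000 XOR 100101 = 011101
Remainder (last 5 bits) = 11101. This is the CRC / FCS.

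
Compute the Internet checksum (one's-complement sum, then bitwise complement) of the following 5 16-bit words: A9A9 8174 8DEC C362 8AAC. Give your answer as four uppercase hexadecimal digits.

One's-complement addition (fold any carry out of bit 15 back into bit 0):
  0xA9A9 + 0x8174 = 0x12B1D → wrap carry → 0x2B1E
  0x2B1E + 0x8DEC = 0x0B90A
  0xB90A + 0xC362 = 0x17C6C → wrap carry → 0x7C6D
  0x7C6D + 0x8AAC = 0x10719 → wrap carry → 0x071A
One's-complement sum = 0x071A.
Checksum = ~0x071A & 0xFFFF = 0xF8E5.

F8E5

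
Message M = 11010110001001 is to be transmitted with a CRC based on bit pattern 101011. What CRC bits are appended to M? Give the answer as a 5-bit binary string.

Append 5 zeros: 1101011000100100000. Divide by 101011 (XOR where the leading bit is 1):
  pos 0: 110101 XOR 101011 = 011110
  pos 1: 111101 XOR 101011 = 010110
  pos 2: 101100 XOR 101011 = 000111
  pos 5: 111001 XOR 101011 = 010010
  pos 6: 100100 XOR 101011 = 001111
  pos 8: 111101 XOR 101011 = 010110
  pos 9: 101100 XOR 101011 = 000111
  pos 12: 111000 XOR 101011 = 010011
  pos 13: 100110 XOR 101011 = 001101
Remainder (last 5 bits) = 01101. This is the CRC / FCS.

01101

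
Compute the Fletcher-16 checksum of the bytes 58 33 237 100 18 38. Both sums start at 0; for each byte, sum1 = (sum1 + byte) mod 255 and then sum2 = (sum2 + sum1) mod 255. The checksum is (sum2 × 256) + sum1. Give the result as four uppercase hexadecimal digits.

32E5

Running sums (mod 255):
  after byte 0 (58): sum1=58, sum2=58
  after byte 1 (33): sum1=91, sum2=149
  after byte 2 (237): sum1=73, sum2=222
  after byte 3 (100): sum1=173, sum2=140
  after byte 4 (18): sum1=191, sum2=76
  after byte 5 (38): sum1=229, sum2=50
Checksum = sum2·256 + sum1 = 50·256 + 229 = 13029 = 0x32E5.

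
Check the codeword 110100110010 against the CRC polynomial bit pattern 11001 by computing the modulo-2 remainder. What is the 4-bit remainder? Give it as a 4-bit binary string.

1001

Modulo-2 division of 110100110010 by 11001:
  pos 0: 11010 XOR 11001 = 00011
  pos 3: 11011 XOR 11001 = 00010
  pos 6: 10001 XOR 11001 = 01000
  pos 7: 10000 XOR 11001 = 01001
Remainder = 1001 (nonzero — an error is detected).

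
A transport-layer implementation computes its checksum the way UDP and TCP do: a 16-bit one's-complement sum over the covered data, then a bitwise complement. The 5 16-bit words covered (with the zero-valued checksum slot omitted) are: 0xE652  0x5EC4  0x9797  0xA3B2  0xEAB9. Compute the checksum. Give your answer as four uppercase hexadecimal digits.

94E4

One's-complement addition (fold any carry out of bit 15 back into bit 0):
  0xE652 + 0x5EC4 = 0x14516 → wrap carry → 0x4517
  0x4517 + 0x9797 = 0x0DCAE
  0xDCAE + 0xA3B2 = 0x18060 → wrap carry → 0x8061
  0x8061 + 0xEAB9 = 0x16B1A → wrap carry → 0x6B1B
One's-complement sum = 0x6B1B.
Checksum = ~0x6B1B & 0xFFFF = 0x94E4.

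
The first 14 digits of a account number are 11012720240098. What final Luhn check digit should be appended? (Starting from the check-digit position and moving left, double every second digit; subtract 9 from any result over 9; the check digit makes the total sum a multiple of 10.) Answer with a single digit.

0

Partial digits right→left: 8 9 0 0 4 2 0 2 7 2 1 0 1 1
Double every second digit counting from the check-digit position (so the 1st, 3rd, 5th, ... of the partial from the right).
  doubled (with −9 where >9): 7 0 8 0 5 2 2 → sum 24
  kept as-is: 9 0 2 2 2 0 1 → sum 16
Total = 24 + 16 = 40.
Check digit = (10 − (40 mod 10)) mod 10 = 0.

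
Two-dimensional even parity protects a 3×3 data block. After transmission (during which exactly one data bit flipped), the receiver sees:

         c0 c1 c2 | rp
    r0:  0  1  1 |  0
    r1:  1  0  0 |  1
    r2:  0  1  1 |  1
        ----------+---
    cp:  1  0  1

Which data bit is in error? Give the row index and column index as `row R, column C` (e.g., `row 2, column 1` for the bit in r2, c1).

Recompute each row's even parity and compare to rp:
  r0: data parity 0, sent rp 0 → ok
  r1: data parity 1, sent rp 1 → ok
  r2: data parity 0, sent rp 1 → mismatch
Recompute each column's even parity and compare to cp:
  c0: data parity 1, sent cp 1 → ok
  c1: data parity 0, sent cp 0 → ok
  c2: data parity 0, sent cp 1 → mismatch
Exactly one row (r2) and one column (c2) fail → the flipped bit is at their intersection.

row 2, column 2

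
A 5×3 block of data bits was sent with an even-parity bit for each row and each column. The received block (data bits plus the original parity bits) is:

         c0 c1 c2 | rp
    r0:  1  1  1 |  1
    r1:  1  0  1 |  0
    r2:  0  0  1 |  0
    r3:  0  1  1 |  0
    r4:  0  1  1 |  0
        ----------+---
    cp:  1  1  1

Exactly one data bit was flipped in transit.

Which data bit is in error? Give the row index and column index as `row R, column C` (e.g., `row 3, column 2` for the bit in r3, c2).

row 2, column 0

Recompute each row's even parity and compare to rp:
  r0: data parity 1, sent rp 1 → ok
  r1: data parity 0, sent rp 0 → ok
  r2: data parity 1, sent rp 0 → mismatch
  r3: data parity 0, sent rp 0 → ok
  r4: data parity 0, sent rp 0 → ok
Recompute each column's even parity and compare to cp:
  c0: data parity 0, sent cp 1 → mismatch
  c1: data parity 1, sent cp 1 → ok
  c2: data parity 1, sent cp 1 → ok
Exactly one row (r2) and one column (c0) fail → the flipped bit is at their intersection.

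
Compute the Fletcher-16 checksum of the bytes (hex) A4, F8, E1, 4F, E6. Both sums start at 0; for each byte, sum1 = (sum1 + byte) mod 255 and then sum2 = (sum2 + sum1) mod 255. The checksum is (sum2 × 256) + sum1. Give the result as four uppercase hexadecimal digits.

46B5

Running sums (mod 255):
  after byte 0 (A4): sum1=164, sum2=164
  after byte 1 (F8): sum1=157, sum2=66
  after byte 2 (E1): sum1=127, sum2=193
  after byte 3 (4F): sum1=206, sum2=144
  after byte 4 (E6): sum1=181, sum2=70
Checksum = sum2·256 + sum1 = 70·256 + 181 = 18101 = 0x46B5.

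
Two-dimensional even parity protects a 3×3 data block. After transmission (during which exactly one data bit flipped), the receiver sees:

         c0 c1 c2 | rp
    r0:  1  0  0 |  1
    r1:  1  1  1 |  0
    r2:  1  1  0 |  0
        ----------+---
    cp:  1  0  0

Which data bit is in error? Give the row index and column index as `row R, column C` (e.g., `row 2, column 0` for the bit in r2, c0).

Recompute each row's even parity and compare to rp:
  r0: data parity 1, sent rp 1 → ok
  r1: data parity 1, sent rp 0 → mismatch
  r2: data parity 0, sent rp 0 → ok
Recompute each column's even parity and compare to cp:
  c0: data parity 1, sent cp 1 → ok
  c1: data parity 0, sent cp 0 → ok
  c2: data parity 1, sent cp 0 → mismatch
Exactly one row (r1) and one column (c2) fail → the flipped bit is at their intersection.

row 1, column 2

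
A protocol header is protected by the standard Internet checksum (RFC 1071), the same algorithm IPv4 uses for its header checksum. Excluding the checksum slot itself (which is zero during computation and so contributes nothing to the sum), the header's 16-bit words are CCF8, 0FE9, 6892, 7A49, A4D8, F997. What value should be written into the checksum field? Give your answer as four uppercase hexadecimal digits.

One's-complement addition (fold any carry out of bit 15 back into bit 0):
  0xCCF8 + 0x0FE9 = 0x0DCE1
  0xDCE1 + 0x6892 = 0x14573 → wrap carry → 0x4574
  0x4574 + 0x7A49 = 0x0BFBD
  0xBFBD + 0xA4D8 = 0x16495 → wrap carry → 0x6496
  0x6496 + 0xF997 = 0x15E2D → wrap carry → 0x5E2E
One's-complement sum = 0x5E2E.
Checksum = ~0x5E2E & 0xFFFF = 0xA1D1.

A1D1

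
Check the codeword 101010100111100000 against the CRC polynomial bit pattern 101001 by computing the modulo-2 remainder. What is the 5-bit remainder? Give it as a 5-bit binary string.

Modulo-2 division of 101010100111100000 by 101001:
  pos 0: 101010 XOR 101001 = 000011
  pos 4: 111001 XOR 101001 = 010000
  pos 5: 100001 XOR 101001 = 001000
  pos 7: 100011 XOR 101001 = 001010
  pos 9: 101000 XOR 101001 = 000001
Remainder = 01000 (nonzero — an error is detected).

01000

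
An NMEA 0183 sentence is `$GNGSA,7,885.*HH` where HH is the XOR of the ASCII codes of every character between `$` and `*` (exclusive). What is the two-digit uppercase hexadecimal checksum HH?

70

XOR the ASCII codes of the payload characters:
  'G' = 0x47 → acc = 0x47
  'N' = 0x4E → acc = 0x09
  'G' = 0x47 → acc = 0x4E
  'S' = 0x53 → acc = 0x1D
  'A' = 0x41 → acc = 0x5C
  ',' = 0x2C → acc = 0x70
  '7' = 0x37 → acc = 0x47
  ',' = 0x2C → acc = 0x6B
  '8' = 0x38 → acc = 0x53
  '8' = 0x38 → acc = 0x6B
  '5' = 0x35 → acc = 0x5E
  '.' = 0x2E → acc = 0x70
Checksum = 0x70.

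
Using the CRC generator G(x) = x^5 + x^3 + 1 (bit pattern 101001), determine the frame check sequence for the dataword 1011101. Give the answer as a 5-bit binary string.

Append 5 zeros: 101110100000. Divide by 101001 (XOR where the leading bit is 1):
  pos 0: 101110 XOR 101001 = 000111
  pos 3: 111100 XOR 101001 = 010101
  pos 4: 101010 XOR 101001 = 000011
Remainder (last 5 bits) = 01100. This is the CRC / FCS.

01100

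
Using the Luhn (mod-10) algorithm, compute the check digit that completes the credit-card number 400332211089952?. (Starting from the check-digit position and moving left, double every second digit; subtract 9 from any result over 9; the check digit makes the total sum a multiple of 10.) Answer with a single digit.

Partial digits right→left: 2 5 9 9 8 0 1 1 2 2 3 3 0 0 4
Double every second digit counting from the check-digit position (so the 1st, 3rd, 5th, ... of the partial from the right).
  doubled (with −9 where >9): 4 9 7 2 4 6 0 8 → sum 40
  kept as-is: 5 9 0 1 2 3 0 → sum 20
Total = 40 + 20 = 60.
Check digit = (10 − (60 mod 10)) mod 10 = 0.

0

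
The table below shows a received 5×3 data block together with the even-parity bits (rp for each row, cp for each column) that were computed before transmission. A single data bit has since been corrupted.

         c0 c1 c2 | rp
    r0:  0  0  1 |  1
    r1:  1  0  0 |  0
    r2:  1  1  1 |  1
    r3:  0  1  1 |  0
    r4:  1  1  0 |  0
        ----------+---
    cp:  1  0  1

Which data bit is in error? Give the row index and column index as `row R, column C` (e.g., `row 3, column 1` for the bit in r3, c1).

Recompute each row's even parity and compare to rp:
  r0: data parity 1, sent rp 1 → ok
  r1: data parity 1, sent rp 0 → mismatch
  r2: data parity 1, sent rp 1 → ok
  r3: data parity 0, sent rp 0 → ok
  r4: data parity 0, sent rp 0 → ok
Recompute each column's even parity and compare to cp:
  c0: data parity 1, sent cp 1 → ok
  c1: data parity 1, sent cp 0 → mismatch
  c2: data parity 1, sent cp 1 → ok
Exactly one row (r1) and one column (c1) fail → the flipped bit is at their intersection.

row 1, column 1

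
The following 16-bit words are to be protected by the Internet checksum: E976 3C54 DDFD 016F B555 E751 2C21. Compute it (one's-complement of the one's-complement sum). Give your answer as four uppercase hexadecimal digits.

One's-complement addition (fold any carry out of bit 15 back into bit 0):
  0xE976 + 0x3C54 = 0x125CA → wrap carry → 0x25CB
  0x25CB + 0xDDFD = 0x103C8 → wrap carry → 0x03C9
  0x03C9 + 0x016F = 0x00538
  0x0538 + 0xB555 = 0x0BA8D
  0xBA8D + 0xE751 = 0x1A1DE → wrap carry → 0xA1DF
  0xA1DF + 0x2C21 = 0x0CE00
One's-complement sum = 0xCE00.
Checksum = ~0xCE00 & 0xFFFF = 0x31FF.

31FF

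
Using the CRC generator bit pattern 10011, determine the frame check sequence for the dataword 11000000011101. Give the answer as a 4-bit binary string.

Append 4 zeros: 110000000111010000. Divide by 10011 (XOR where the leading bit is 1):
  pos 0: 11000 XOR 10011 = 01011
  pos 1: 10110 XOR 10011 = 00101
  pos 3: 10100 XOR 10011 = 00111
  pos 5: 11101 XOR 10011 = 01110
  pos 6: 11101 XOR 10011 = 01110
  pos 7: 11101 XOR 10011 = 01110
  pos 8: 11100 XOR 10011 = 01111
  pos 9: 11111 XOR 10011 = 01100
  pos 10: 11000 XOR 10011 = 01011
  pos 11: 10110 XOR 10011 = 00101
  pos 13: 10100 XOR 10011 = 00111
Remainder (last 4 bits) = 0111. This is the CRC / FCS.

0111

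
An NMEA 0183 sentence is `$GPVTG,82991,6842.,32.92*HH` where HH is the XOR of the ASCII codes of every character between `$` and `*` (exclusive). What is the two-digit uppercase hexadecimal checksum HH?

XOR the ASCII codes of the payload characters:
  'G' = 0x47 → acc = 0x47
  'P' = 0x50 → acc = 0x17
  'V' = 0x56 → acc = 0x41
  'T' = 0x54 → acc = 0x15
  'G' = 0x47 → acc = 0x52
  ',' = 0x2C → acc = 0x7E
  '8' = 0x38 → acc = 0x46
  '2' = 0x32 → acc = 0x74
  '9' = 0x39 → acc = 0x4D
  '9' = 0x39 → acc = 0x74
  '1' = 0x31 → acc = 0x45
  ',' = 0x2C → acc = 0x69
  '6' = 0x36 → acc = 0x5F
  '8' = 0x38 → acc = 0x67
  '4' = 0x34 → acc = 0x53
  '2' = 0x32 → acc = 0x61
  '.' = 0x2E → acc = 0x4F
  ',' = 0x2C → acc = 0x63
  '3' = 0x33 → acc = 0x50
  '2' = 0x32 → acc = 0x62
  '.' = 0x2E → acc = 0x4C
  '9' = 0x39 → acc = 0x75
  '2' = 0x32 → acc = 0x47
Checksum = 0x47.

47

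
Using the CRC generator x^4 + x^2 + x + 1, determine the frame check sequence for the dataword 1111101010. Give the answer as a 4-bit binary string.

Append 4 zeros: 11111010100000. Divide by 10111 (XOR where the leading bit is 1):
  pos 0: 11111 XOR 10111 = 01000
  pos 1: 10000 XOR 10111 = 00111
  pos 3: 11110 XOR 10111 = 01001
  pos 4: 10011 XOR 10111 = 00100
  pos 6: 10000 XOR 10111 = 00111
  pos 8: 11100 XOR 10111 = 01011
  pos 9: 10110 XOR 10111 = 00001
Remainder (last 4 bits) = 0001. This is the CRC / FCS.

0001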